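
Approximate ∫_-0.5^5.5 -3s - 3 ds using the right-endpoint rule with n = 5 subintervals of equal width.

Δs = (5.5 − (-0.5))/5 = 1.2.
Right endpoints: 0.7, 1.9, 3.1, 4.3, 5.5.
f(0.7) = -5.1, f(1.9) = -8.7, f(3.1) = -12.3, f(4.3) = -15.9, f(5.5) = -19.5.
Sum = Δs · [f(0.7) + f(1.9) + f(3.1) + f(4.3) + f(5.5)].
Sum = -73.8.

-73.8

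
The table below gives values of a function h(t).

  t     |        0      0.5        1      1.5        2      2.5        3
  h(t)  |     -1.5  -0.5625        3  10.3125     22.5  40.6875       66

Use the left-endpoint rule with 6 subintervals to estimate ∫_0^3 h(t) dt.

37.21875

Δt = 0.5.
Sum = 0.5·[(-1.5) + (-0.5625) + 3 + 10.3125 + 22.5 + 40.6875] = 37.21875.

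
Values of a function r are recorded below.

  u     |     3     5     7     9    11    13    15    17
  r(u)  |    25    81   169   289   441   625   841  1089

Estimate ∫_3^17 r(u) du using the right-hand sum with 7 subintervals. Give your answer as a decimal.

Δu = 2.
Sum = 2·[81 + 169 + 289 + 441 + 625 + 841 + 1089] = 7070.

7070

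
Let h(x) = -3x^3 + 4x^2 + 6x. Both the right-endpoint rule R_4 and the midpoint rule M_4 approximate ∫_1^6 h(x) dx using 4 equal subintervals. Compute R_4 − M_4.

-350.5859375

R_4 = -912.265625.
M_4 = -561.6796875.
R_4 − M_4 = -350.5859375.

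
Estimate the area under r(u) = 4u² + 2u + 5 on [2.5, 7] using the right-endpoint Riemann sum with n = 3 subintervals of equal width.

643.5

Δu = (7 − 2.5)/3 = 1.5.
Right endpoints: 4, 5.5, 7.
r(4) = 77, r(5.5) = 137, r(7) = 215.
Sum = Δu · [r(4) + r(5.5) + r(7)].
Sum = 643.5.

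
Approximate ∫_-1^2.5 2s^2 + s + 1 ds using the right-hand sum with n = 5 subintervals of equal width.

22.68

Δs = (2.5 − (-1))/5 = 0.7.
Right endpoints: -0.3, 0.4, 1.1, 1.8, 2.5.
f(-0.3) = 0.88, f(0.4) = 1.72, f(1.1) = 4.52, f(1.8) = 9.28, f(2.5) = 16.
Sum = Δs · [f(-0.3) + f(0.4) + f(1.1) + f(1.8) + f(2.5)].
Sum = 22.68.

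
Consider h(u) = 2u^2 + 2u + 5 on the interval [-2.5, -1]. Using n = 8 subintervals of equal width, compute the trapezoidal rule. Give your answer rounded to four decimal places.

12.0176

Δu = (-1 − (-2.5))/8 = 0.1875.
h(-2.5) = 12.5, h(-2.3125) = 11.0703125, h(-2.125) = 9.78125, h(-1.9375) = 8.6328125, h(-1.75) = 7.625, h(-1.5625) = 6.7578125, h(-1.375) = 6.03125, h(-1.1875) = 5.4453125, h(-1) = 5.
T_8 = (Δu/2)·[h(u_0) + 2h(u_1) + ... + 2h(u_{7}) + h(u_8)].
Sum ≈ 12.0176.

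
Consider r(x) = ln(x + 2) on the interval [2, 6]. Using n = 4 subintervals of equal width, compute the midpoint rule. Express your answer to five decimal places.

Δx = (6 − 2)/4 = 1.
Midpoints: 2.5, 3.5, 4.5, 5.5.
r(2.5) ≈ 1.50408, r(3.5) ≈ 1.70475, r(4.5) ≈ 1.87180, r(5.5) ≈ 2.01490.
Sum = Δx · [r(2.5) + r(3.5) + r(4.5) + r(5.5)].
Sum ≈ 7.09553.

7.09553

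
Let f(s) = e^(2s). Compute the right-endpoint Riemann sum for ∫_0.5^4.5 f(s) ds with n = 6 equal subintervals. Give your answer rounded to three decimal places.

7333.274

Δs = (4.5 − 0.5)/6 = 2/3.
Right endpoints: 7/6, 11/6, 2.5, 19/6, 23/6, 4.5.
f(7/6) ≈ 10.312, f(11/6) ≈ 39.121, f(2.5) ≈ 148.413, f(19/6) ≈ 563.030, f(23/6) ≈ 2135.950, f(4.5) ≈ 8103.084.
Sum = Δs · [f(7/6) + f(11/6) + f(2.5) + ...].
Sum ≈ 7333.274.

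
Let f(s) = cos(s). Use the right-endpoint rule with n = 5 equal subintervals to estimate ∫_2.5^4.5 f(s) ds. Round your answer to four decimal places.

Δs = (4.5 − 2.5)/5 = 0.4.
Right endpoints: 2.9, 3.3, 3.7, 4.1, 4.5.
f(2.9) ≈ -0.9710, f(3.3) ≈ -0.9875, f(3.7) ≈ -0.8481, f(4.1) ≈ -0.5748, f(4.5) ≈ -0.2108.
Sum = Δs · [f(2.9) + f(3.3) + f(3.7) + f(4.1) + f(4.5)].
Sum ≈ -1.4369.

-1.4369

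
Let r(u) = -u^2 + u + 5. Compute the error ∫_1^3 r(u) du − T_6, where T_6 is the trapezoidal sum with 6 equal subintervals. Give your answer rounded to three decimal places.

Exact integral: ∫_1^3 r(u) du ≈ 5.33333.
T_6 ≈ 5.29630.
Error ≈ 5.33333 − 5.29630 ≈ 0.037.

0.037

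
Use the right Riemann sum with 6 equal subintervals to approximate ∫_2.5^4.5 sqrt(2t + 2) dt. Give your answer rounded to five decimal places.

Δt = (4.5 − 2.5)/6 = 1/3.
Right endpoints: 17/6, 19/6, 3.5, 23/6, 25/6, 4.5.
f(17/6) ≈ 2.76887, f(19/6) ≈ 2.88675, f(3.5) ≈ 3.00000, f(23/6) ≈ 3.10913, f(25/6) ≈ 3.21455, f(4.5) ≈ 3.31662.
Sum = Δt · [f(17/6) + f(19/6) + f(3.5) + ...].
Sum ≈ 6.09864.

6.09864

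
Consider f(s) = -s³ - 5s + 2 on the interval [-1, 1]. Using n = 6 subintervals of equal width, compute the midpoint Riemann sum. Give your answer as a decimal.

4

Δs = (1 − (-1))/6 = 1/3.
Midpoints: -5/6, -0.5, -1/6, 1/6, 0.5, 5/6.
f(-5/6) = 1457/216, f(-0.5) = 4.625, f(-1/6) = 613/216, f(1/6) = 251/216, f(0.5) = -0.625, f(5/6) = -593/216.
Sum = Δs · [f(-5/6) + f(-0.5) + f(-1/6) + ...].
Sum = 4.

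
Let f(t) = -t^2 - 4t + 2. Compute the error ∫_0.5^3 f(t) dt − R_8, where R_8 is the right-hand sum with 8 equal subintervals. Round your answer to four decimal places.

2.9704

Exact integral: ∫_0.5^3 f(t) dt ≈ -21.458333.
R_8 ≈ -24.428711.
Error ≈ -21.458333 − (-24.428711) ≈ 2.9704.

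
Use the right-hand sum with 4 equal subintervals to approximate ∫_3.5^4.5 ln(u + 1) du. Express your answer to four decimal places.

1.6326

Δu = (4.5 − 3.5)/4 = 0.25.
Right endpoints: 3.75, 4, 4.25, 4.5.
f(3.75) ≈ 1.5581, f(4) ≈ 1.6094, f(4.25) ≈ 1.6582, f(4.5) ≈ 1.7047.
Sum = Δu · [f(3.75) + f(4) + f(4.25) + f(4.5)].
Sum ≈ 1.6326.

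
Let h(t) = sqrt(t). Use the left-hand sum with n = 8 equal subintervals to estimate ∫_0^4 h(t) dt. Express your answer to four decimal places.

Δt = (4 − 0)/8 = 0.5.
Left endpoints: 0, 0.5, 1, 1.5, 2, 2.5, 3, 3.5.
h(0) ≈ 0.0000, h(0.5) ≈ 0.7071, h(1) ≈ 1.0000, h(1.5) ≈ 1.2247, h(2) ≈ 1.4142, h(2.5) ≈ 1.5811, h(3) ≈ 1.7321, h(3.5) ≈ 1.8708.
Sum = Δt · [h(0) + h(0.5) + h(1) + ...].
Sum ≈ 4.7650.

4.7650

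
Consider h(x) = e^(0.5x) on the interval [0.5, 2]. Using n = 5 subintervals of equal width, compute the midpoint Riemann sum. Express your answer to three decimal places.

2.866

Δx = (2 − 0.5)/5 = 0.3.
Midpoints: 0.65, 0.95, 1.25, 1.55, 1.85.
h(0.65) ≈ 1.384, h(0.95) ≈ 1.608, h(1.25) ≈ 1.868, h(1.55) ≈ 2.171, h(1.85) ≈ 2.522.
Sum = Δx · [h(0.65) + h(0.95) + h(1.25) + h(1.55) + h(1.85)].
Sum ≈ 2.866.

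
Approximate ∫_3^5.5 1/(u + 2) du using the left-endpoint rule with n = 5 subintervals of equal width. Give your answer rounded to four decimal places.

Δu = (5.5 − 3)/5 = 0.5.
Left endpoints: 3, 3.5, 4, 4.5, 5.
f(3) = 0.2, f(3.5) = 2/11, f(4) = 1/6, f(4.5) = 2/13, f(5) = 1/7.
Sum = Δu · [f(3) + f(3.5) + f(4) + f(4.5) + f(5)].
Sum ≈ 0.4226.

0.4226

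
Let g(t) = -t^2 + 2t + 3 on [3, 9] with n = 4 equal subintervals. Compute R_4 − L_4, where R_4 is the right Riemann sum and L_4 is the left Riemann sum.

-90

R_4 = -191.25.
L_4 = -101.25.
R_4 − L_4 = -90.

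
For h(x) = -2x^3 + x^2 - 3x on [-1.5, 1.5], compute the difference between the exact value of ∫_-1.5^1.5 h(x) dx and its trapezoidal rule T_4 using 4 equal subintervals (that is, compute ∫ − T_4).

Exact integral: ∫_-1.5^1.5 h(x) dx = 2.25.
T_4 = 2.53125.
Error = 2.25 − 2.53125 = -0.28125.

-0.28125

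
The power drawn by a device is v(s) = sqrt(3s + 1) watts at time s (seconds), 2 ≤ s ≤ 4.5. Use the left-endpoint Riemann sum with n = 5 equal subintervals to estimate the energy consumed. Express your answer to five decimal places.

7.86011

Δs = (4.5 − 2)/5 = 0.5.
Left endpoints: 2, 2.5, 3, 3.5, 4.
v(2) ≈ 2.64575, v(2.5) ≈ 2.91548, v(3) ≈ 3.16228, v(3.5) ≈ 3.39116, v(4) ≈ 3.60555.
Sum = Δs · [v(2) + v(2.5) + v(3) + v(3.5) + v(4)].
Sum ≈ 7.86011.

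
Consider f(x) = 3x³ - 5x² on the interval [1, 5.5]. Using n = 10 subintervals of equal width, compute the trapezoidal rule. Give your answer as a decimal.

Δx = (5.5 − 1)/10 = 0.45.
f(1) = -2, f(1.45) = -1.366625, f(1.9) = 2.527, f(2.35) = 11.321125, f(2.8) = 26.656, f(3.25) = 50.171875, f(3.7) = 83.509, f(4.15) = 128.307625, f(4.6) = 186.208, f(5.05) = 258.850375, f(5.5) = 347.875.
T_10 = (Δx/2)·[f(x_0) + 2f(x_1) + ... + 2f(x_{9}) + f(x_10)].
Sum = 413.60484375.

413.60484375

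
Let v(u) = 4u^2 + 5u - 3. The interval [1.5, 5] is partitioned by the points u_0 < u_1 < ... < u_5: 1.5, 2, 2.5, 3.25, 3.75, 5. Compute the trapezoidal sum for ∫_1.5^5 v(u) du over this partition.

Subinterval widths: 0.5, 0.5, 0.75, 0.5, 1.25.
v(1.5) = 13.5, v(2) = 23, v(2.5) = 34.5, v(3.25) = 55.5, v(3.75) = 72, v(5) = 122.
On each subinterval the trapezoid contributes (Δu_i/2)·[v(u_{i-1}) + v(u_i)].
Sum = 210.375.

210.375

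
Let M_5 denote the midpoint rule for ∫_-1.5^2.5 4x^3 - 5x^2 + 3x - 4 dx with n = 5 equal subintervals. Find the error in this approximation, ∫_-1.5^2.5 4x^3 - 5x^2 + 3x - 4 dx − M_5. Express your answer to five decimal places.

Exact integral: ∫_-1.5^2.5 f(x) dx ≈ -7.6666667.
M_5 = -7.88.
Error ≈ -7.6666667 − (-7.88) ≈ 0.21333.

0.21333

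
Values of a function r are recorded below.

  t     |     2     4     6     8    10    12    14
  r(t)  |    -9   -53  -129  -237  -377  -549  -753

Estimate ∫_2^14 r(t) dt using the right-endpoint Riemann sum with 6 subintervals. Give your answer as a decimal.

Δt = 2.
Sum = 2·[(-53) + (-129) + (-237) + (-377) + (-549) + (-753)] = -4196.

-4196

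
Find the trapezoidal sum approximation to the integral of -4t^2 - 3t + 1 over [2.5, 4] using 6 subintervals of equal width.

Δt = (4 − 2.5)/6 = 0.25.
f(2.5) = -31.5, f(2.75) = -37.5, f(3) = -44, f(3.25) = -51, f(3.5) = -58.5, f(3.75) = -66.5, f(4) = -75.
T_6 = (Δt/2)·[f(t_0) + 2f(t_1) + ... + 2f(t_{5}) + f(t_6)].
Sum = -77.6875.

-77.6875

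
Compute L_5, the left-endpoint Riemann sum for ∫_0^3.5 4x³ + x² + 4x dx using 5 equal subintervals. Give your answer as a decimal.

125.93

Δx = (3.5 − 0)/5 = 0.7.
Left endpoints: 0, 0.7, 1.4, 2.1, 2.8.
f(0) = 0, f(0.7) = 4.662, f(1.4) = 18.536, f(2.1) = 49.854, f(2.8) = 106.848.
Sum = Δx · [f(0) + f(0.7) + f(1.4) + f(2.1) + f(2.8)].
Sum = 125.93.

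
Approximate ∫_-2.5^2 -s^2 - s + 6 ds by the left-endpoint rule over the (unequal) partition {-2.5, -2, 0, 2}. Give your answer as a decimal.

Subinterval widths: 0.5, 2, 2.
Left endpoints: -2.5, -2, 0.
f(-2.5) = 2.25, f(-2) = 4, f(0) = 6.
Sum = Σ Δs_i · f(s_i).
Sum = 21.125.

21.125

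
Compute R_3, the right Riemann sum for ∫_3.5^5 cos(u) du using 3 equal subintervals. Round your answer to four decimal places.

Δu = (5 − 3.5)/3 = 0.5.
Right endpoints: 4, 4.5, 5.
f(4) ≈ -0.6536, f(4.5) ≈ -0.2108, f(5) ≈ 0.2837.
Sum = Δu · [f(4) + f(4.5) + f(5)].
Sum ≈ -0.2904.

-0.2904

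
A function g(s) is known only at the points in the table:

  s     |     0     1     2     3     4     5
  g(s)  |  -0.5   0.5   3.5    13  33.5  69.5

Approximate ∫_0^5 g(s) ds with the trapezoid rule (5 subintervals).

85

Δs = 1.
T_5 = (1/2)·[(-0.5) + 2·0.5 + 2·3.5 + 2·13 + 2·33.5 + 69.5] = 85.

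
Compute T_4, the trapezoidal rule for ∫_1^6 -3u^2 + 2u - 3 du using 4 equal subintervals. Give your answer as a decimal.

-198.90625

Δu = (6 − 1)/4 = 1.25.
f(1) = -4, f(2.25) = -13.6875, f(3.5) = -32.75, f(4.75) = -61.1875, f(6) = -99.
T_4 = (Δu/2)·[f(u_0) + 2f(u_1) + 2f(u_2) + 2f(u_3) + f(u_4)].
Sum = -198.90625.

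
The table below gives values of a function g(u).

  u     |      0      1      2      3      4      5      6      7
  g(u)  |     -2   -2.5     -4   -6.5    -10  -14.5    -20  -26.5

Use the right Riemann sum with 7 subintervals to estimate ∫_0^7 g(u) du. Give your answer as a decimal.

-84

Δu = 1.
Sum = 1·[(-2.5) + (-4) + (-6.5) + (-10) + (-14.5) + (-20) + (-26.5)] = -84.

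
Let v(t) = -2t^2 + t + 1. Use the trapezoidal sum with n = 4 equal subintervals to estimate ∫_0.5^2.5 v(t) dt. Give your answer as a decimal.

Δt = (2.5 − 0.5)/4 = 0.5.
v(0.5) = 1, v(1) = 0, v(1.5) = -2, v(2) = -5, v(2.5) = -9.
T_4 = (Δt/2)·[v(t_0) + 2v(t_1) + 2v(t_2) + 2v(t_3) + v(t_4)].
Sum = -5.5.

-5.5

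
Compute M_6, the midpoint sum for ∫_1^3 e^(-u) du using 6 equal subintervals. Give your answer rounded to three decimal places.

Δu = (3 − 1)/6 = 1/3.
Midpoints: 7/6, 1.5, 11/6, 13/6, 2.5, 17/6.
f(7/6) ≈ 0.311, f(1.5) ≈ 0.223, f(11/6) ≈ 0.160, f(13/6) ≈ 0.115, f(2.5) ≈ 0.082, f(17/6) ≈ 0.059.
Sum = Δu · [f(7/6) + f(1.5) + f(11/6) + ...].
Sum ≈ 0.317.

0.317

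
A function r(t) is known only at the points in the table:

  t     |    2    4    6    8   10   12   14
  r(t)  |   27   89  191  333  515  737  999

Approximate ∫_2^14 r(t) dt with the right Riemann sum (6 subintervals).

5728

Δt = 2.
Sum = 2·[89 + 191 + 333 + 515 + 737 + 999] = 5728.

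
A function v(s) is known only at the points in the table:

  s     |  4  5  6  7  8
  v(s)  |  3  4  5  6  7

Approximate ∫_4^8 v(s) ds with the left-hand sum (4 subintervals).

18

Δs = 1.
Sum = 1·[3 + 4 + 5 + 6] = 18.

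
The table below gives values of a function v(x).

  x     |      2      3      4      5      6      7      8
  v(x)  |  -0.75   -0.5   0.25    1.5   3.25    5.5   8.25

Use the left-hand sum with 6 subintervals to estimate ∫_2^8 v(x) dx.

9.25

Δx = 1.
Sum = 1·[(-0.75) + (-0.5) + 0.25 + 1.5 + 3.25 + 5.5] = 9.25.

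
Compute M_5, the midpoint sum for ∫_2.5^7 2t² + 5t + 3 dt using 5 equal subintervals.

338.0175

Δt = (7 − 2.5)/5 = 0.9.
Midpoints: 2.95, 3.85, 4.75, 5.65, 6.55.
f(2.95) = 35.155, f(3.85) = 51.895, f(4.75) = 71.875, f(5.65) = 95.095, f(6.55) = 121.555.
Sum = Δt · [f(2.95) + f(3.85) + f(4.75) + f(5.65) + f(6.55)].
Sum = 338.0175.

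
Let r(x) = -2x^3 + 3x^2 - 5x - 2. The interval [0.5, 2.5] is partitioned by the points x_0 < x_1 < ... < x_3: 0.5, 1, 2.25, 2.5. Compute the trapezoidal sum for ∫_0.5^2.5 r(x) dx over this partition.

-25.2578125

Subinterval widths: 0.5, 1.25, 0.25.
r(0.5) = -4, r(1) = -6, r(2.25) = -20.84375, r(2.5) = -27.
On each subinterval the trapezoid contributes (Δx_i/2)·[r(x_{i-1}) + r(x_i)].
Sum = -25.2578125.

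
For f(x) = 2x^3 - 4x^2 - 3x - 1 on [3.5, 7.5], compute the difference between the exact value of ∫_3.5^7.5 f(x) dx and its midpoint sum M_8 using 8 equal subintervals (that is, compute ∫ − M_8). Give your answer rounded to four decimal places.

Exact integral: ∫_3.5^7.5 f(x) dx ≈ 931.666667.
M_8 = 929.25.
Error ≈ 931.666667 − 929.25 ≈ 2.4167.

2.4167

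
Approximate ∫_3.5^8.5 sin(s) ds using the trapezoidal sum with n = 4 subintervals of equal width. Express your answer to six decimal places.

-0.289719

Δs = (8.5 − 3.5)/4 = 1.25.
f(3.5) ≈ -0.350783, f(4.75) ≈ -0.999293, f(6) ≈ -0.279415, f(7.25) ≈ 0.823081, f(8.5) ≈ 0.798487.
T_4 = (Δs/2)·[f(s_0) + 2f(s_1) + 2f(s_2) + 2f(s_3) + f(s_4)].
Sum ≈ -0.289719.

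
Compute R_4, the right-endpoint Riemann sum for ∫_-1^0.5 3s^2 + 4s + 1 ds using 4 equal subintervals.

Δs = (0.5 − (-1))/4 = 0.375.
Right endpoints: -0.625, -0.25, 0.125, 0.5.
f(-0.625) = -0.328125, f(-0.25) = 0.1875, f(0.125) = 1.546875, f(0.5) = 3.75.
Sum = Δs · [f(-0.625) + f(-0.25) + f(0.125) + f(0.5)].
Sum = 1.93359375.

1.93359375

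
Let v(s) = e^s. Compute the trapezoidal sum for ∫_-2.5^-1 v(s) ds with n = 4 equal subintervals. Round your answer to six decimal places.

0.289136

Δs = (-1 − (-2.5))/4 = 0.375.
v(-2.5) ≈ 0.082085, v(-2.125) ≈ 0.119433, v(-1.75) ≈ 0.173774, v(-1.375) ≈ 0.252840, v(-1) ≈ 0.367879.
T_4 = (Δs/2)·[v(s_0) + 2v(s_1) + 2v(s_2) + 2v(s_3) + v(s_4)].
Sum ≈ 0.289136.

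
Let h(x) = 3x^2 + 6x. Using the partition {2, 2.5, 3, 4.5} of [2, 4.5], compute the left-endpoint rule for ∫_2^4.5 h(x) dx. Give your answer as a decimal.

96.375

Subinterval widths: 0.5, 0.5, 1.5.
Left endpoints: 2, 2.5, 3.
h(2) = 24, h(2.5) = 33.75, h(3) = 45.
Sum = Σ Δx_i · h(x_i).
Sum = 96.375.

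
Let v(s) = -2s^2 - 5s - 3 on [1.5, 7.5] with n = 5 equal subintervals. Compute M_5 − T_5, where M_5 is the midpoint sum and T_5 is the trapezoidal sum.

M_5 = -430.56.
T_5 = -434.88.
M_5 − T_5 = 4.32.

4.32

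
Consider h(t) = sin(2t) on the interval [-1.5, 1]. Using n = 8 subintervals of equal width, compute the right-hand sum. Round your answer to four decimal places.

-0.1134

Δt = (1 − (-1.5))/8 = 0.3125.
Right endpoints: -1.1875, -0.875, -0.5625, -0.25, 0.0625, 0.375, 0.6875, 1.
h(-1.1875) ≈ -0.6937, h(-0.875) ≈ -0.9840, h(-0.5625) ≈ -0.9023, h(-0.25) ≈ -0.4794, h(0.0625) ≈ 0.1247, h(0.375) ≈ 0.6816, h(0.6875) ≈ 0.9809, h(1) ≈ 0.9093.
Sum = Δt · [h(-1.1875) + h(-0.875) + h(-0.5625) + ...].
Sum ≈ -0.1134.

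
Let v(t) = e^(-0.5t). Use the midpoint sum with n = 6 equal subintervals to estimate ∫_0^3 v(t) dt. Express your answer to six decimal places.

1.549701

Δt = (3 − 0)/6 = 0.5.
Midpoints: 0.25, 0.75, 1.25, 1.75, 2.25, 2.75.
v(0.25) ≈ 0.882497, v(0.75) ≈ 0.687289, v(1.25) ≈ 0.535261, v(1.75) ≈ 0.416862, v(2.25) ≈ 0.324652, v(2.75) ≈ 0.252840.
Sum = Δt · [v(0.25) + v(0.75) + v(1.25) + ...].
Sum ≈ 1.549701.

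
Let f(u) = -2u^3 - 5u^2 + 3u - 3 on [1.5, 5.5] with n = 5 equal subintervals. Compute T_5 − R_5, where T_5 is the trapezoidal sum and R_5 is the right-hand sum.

181.6

T_5 = -707.76.
R_5 = -889.36.
T_5 − R_5 = 181.6.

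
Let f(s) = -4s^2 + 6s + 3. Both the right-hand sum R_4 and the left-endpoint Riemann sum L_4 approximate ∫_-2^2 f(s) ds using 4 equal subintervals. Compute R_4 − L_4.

24

R_4 = 0.
L_4 = -24.
R_4 − L_4 = 24.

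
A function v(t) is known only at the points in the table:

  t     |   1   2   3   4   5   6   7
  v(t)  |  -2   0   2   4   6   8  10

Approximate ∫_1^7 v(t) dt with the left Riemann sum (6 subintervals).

18

Δt = 1.
Sum = 1·[(-2) + 0 + 2 + 4 + 6 + 8] = 18.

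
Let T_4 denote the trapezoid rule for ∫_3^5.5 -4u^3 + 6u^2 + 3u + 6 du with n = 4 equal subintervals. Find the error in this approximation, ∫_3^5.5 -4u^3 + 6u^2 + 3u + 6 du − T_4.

7.32421875

Exact integral: ∫_3^5.5 f(u) du = -508.4375.
T_4 = -515.76171875.
Error = -508.4375 − (-515.76171875) = 7.32421875.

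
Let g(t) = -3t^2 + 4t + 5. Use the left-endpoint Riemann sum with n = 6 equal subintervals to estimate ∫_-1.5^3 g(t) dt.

5.203125

Δt = (3 − (-1.5))/6 = 0.75.
Left endpoints: -1.5, -0.75, 0, 0.75, 1.5, 2.25.
g(-1.5) = -7.75, g(-0.75) = 0.3125, g(0) = 5, g(0.75) = 6.3125, g(1.5) = 4.25, g(2.25) = -1.1875.
Sum = Δt · [g(-1.5) + g(-0.75) + g(0) + ...].
Sum = 5.203125.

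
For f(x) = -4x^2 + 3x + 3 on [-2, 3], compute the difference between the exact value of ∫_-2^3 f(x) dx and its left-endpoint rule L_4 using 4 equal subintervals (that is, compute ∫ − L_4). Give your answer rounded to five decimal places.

Exact integral: ∫_-2^3 f(x) dx ≈ -24.1666667.
L_4 = -26.25.
Error ≈ -24.1666667 − (-26.25) ≈ 2.08333.

2.08333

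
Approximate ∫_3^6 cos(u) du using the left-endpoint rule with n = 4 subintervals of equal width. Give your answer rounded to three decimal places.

Δu = (6 − 3)/4 = 0.75.
Left endpoints: 3, 3.75, 4.5, 5.25.
f(3) ≈ -0.990, f(3.75) ≈ -0.821, f(4.5) ≈ -0.211, f(5.25) ≈ 0.512.
Sum = Δu · [f(3) + f(3.75) + f(4.5) + f(5.25)].
Sum ≈ -1.132.

-1.132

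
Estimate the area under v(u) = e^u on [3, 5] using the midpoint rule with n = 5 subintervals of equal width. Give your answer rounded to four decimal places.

127.4761

Δu = (5 − 3)/5 = 0.4.
Midpoints: 3.2, 3.6, 4, 4.4, 4.8.
v(3.2) ≈ 24.5325, v(3.6) ≈ 36.5982, v(4) ≈ 54.5982, v(4.4) ≈ 81.4509, v(4.8) ≈ 121.5104.
Sum = Δu · [v(3.2) + v(3.6) + v(4) + v(4.4) + v(4.8)].
Sum ≈ 127.4761.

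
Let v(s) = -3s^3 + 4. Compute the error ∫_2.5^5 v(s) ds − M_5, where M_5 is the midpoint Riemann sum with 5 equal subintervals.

-1.7578125

Exact integral: ∫_2.5^5 v(s) ds = -429.453125.
M_5 = -427.6953125.
Error = -429.453125 − (-427.6953125) = -1.7578125.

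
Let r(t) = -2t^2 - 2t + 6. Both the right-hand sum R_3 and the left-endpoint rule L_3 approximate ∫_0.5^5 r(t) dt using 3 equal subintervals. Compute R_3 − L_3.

-87.75

R_3 = -128.25.
L_3 = -40.5.
R_3 − L_3 = -87.75.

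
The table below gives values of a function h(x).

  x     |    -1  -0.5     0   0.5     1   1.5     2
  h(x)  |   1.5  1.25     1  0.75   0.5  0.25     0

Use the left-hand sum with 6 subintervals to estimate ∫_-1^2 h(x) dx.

Δx = 0.5.
Sum = 0.5·[1.5 + 1.25 + 1 + 0.75 + 0.5 + 0.25] = 2.625.

2.625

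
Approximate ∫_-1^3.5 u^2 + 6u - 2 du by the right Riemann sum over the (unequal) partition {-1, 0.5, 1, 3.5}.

Subinterval widths: 1.5, 0.5, 2.5.
Right endpoints: 0.5, 1, 3.5.
f(0.5) = 1.25, f(1) = 5, f(3.5) = 31.25.
Sum = Σ Δu_i · f(u_i).
Sum = 82.5.

82.5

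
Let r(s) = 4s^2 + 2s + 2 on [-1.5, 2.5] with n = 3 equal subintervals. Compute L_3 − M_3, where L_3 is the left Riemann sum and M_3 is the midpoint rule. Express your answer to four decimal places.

L_3 ≈ 26.074074.
M_3 ≈ 34.962963.
L_3 − M_3 ≈ -8.8889.

-8.8889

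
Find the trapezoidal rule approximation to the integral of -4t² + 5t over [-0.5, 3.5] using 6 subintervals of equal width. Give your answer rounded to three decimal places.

-28.519

Δt = (3.5 − (-0.5))/6 = 2/3.
f(-0.5) = -3.5, f(1/6) = 13/18, f(5/6) = 25/18, f(1.5) = -1.5, f(13/6) = -143/18, f(17/6) = -323/18, f(3.5) = -31.5.
T_6 = (Δt/2)·[f(t_0) + 2f(t_1) + ... + 2f(t_{5}) + f(t_6)].
Sum ≈ -28.519.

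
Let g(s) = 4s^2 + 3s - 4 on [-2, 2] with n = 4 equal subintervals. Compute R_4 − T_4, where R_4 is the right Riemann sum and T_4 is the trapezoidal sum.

R_4 = 14.
T_4 = 8.
R_4 − T_4 = 6.

6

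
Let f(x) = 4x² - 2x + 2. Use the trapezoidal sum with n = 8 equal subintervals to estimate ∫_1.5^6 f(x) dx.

Δx = (6 − 1.5)/8 = 0.5625.
f(1.5) = 8, f(2.0625) = 14.890625, f(2.625) = 24.3125, f(3.1875) = 36.265625, f(3.75) = 50.75, f(4.3125) = 67.765625, f(4.875) = 87.3125, f(5.4375) = 109.390625, f(6) = 134.
T_8 = (Δx/2)·[f(x_0) + 2f(x_1) + ... + 2f(x_{7}) + f(x_8)].
Sum = 259.69921875.

259.69921875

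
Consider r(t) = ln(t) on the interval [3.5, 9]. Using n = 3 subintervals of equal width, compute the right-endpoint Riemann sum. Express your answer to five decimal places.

Δt = (9 − 3.5)/3 = 11/6.
Right endpoints: 16/3, 43/6, 9.
r(16/3) ≈ 1.67398, r(43/6) ≈ 1.96944, r(9) ≈ 2.19722.
Sum = Δt · [r(16/3) + r(43/6) + r(9)].
Sum ≈ 10.70784.

10.70784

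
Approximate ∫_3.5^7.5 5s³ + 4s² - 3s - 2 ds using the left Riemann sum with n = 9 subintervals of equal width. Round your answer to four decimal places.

3752.6687

Δs = (7.5 − 3.5)/9 = 4/9.
Left endpoints: 3.5, 71/18, 79/18, 29/6, 95/18, 103/18, 37/6, 119/18, 127/18.
f(3.5) = 250.875, f(71/18) = 2071831/5832, f(79/18) = 2826095/5832, f(29/6) = 138565/216, f(95/18) = 4832671/5832, f(103/18) = 6115703/5832, f(37/6) = 281693/216, f(119/18) = 9318055/5832, f(127/18) = 11268095/5832.
Sum = Δs · [f(3.5) + f(71/18) + f(79/18) + ...].
Sum ≈ 3752.6687.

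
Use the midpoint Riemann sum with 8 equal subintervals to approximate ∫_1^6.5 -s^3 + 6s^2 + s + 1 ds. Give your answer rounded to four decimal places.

Δs = (6.5 − 1)/8 = 0.6875.
Midpoints: 1.34375, 2.03125, 2.71875, 3.40625, 4.09375, 4.78125, 5.46875, 6.15625.
f(1.34375) = 352301/32768, f(2.03125) = 635903/32768, f(2.71875) = 916601/32768, f(3.40625) = 1130507/32768, f(4.09375) = 1213733/32768, f(4.78125) = 1102391/32768, f(5.46875) = 732593/32768, f(6.15625) = 40451/32768.
Sum = Δs · [f(1.34375) + f(2.03125) + f(2.71875) + ...].
Sum ≈ 128.4967.

128.4967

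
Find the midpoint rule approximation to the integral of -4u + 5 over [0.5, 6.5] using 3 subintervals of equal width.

Δu = (6.5 − 0.5)/3 = 2.
Midpoints: 1.5, 3.5, 5.5.
f(1.5) = -1, f(3.5) = -9, f(5.5) = -17.
Sum = Δu · [f(1.5) + f(3.5) + f(5.5)].
Sum = -54.

-54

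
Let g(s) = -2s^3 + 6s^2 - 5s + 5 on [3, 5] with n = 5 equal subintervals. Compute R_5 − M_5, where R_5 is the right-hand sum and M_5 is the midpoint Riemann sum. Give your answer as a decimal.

R_5 = -128.96.
M_5 = -105.52.
R_5 − M_5 = -23.44.

-23.44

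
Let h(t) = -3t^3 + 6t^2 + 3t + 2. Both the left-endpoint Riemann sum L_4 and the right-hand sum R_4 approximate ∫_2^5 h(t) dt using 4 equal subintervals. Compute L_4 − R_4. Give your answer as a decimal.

L_4 = -111.421875.
R_4 = -273.421875.
L_4 − R_4 = 162.

162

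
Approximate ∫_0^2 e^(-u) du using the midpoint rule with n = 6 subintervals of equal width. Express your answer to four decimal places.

Δu = (2 − 0)/6 = 1/3.
Midpoints: 1/6, 0.5, 5/6, 7/6, 1.5, 11/6.
f(1/6) ≈ 0.8465, f(0.5) ≈ 0.6065, f(5/6) ≈ 0.4346, f(7/6) ≈ 0.3114, f(1.5) ≈ 0.2231, f(11/6) ≈ 0.1599.
Sum = Δu · [f(1/6) + f(0.5) + f(5/6) + ...].
Sum ≈ 0.8607.

0.8607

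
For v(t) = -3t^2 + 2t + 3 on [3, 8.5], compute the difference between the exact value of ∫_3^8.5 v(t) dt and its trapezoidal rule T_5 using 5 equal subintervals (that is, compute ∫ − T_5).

3.3275

Exact integral: ∫_3^8.5 v(t) dt = -507.375.
T_5 = -510.7025.
Error = -507.375 − (-510.7025) = 3.3275.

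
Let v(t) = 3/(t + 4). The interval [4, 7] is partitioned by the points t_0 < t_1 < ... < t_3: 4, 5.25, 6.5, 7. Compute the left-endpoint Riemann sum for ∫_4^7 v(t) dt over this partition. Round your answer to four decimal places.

1.0170

Subinterval widths: 1.25, 1.25, 0.5.
Left endpoints: 4, 5.25, 6.5.
v(4) = 0.375, v(5.25) = 12/37, v(6.5) = 2/7.
Sum = Σ Δt_i · v(t_i).
Sum ≈ 1.0170.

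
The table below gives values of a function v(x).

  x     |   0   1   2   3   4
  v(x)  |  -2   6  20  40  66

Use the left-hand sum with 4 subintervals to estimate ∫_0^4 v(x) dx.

Δx = 1.
Sum = 1·[(-2) + 6 + 20 + 40] = 64.

64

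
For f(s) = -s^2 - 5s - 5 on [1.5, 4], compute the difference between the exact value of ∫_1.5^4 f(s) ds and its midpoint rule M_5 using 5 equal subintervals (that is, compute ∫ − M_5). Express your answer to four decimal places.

-0.0521

Exact integral: ∫_1.5^4 f(s) ds ≈ -67.083333.
M_5 = -67.03125.
Error ≈ -67.083333 − (-67.03125) ≈ -0.0521.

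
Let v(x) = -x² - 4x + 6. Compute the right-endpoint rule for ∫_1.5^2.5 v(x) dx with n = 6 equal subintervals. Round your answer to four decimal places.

Δx = (2.5 − 1.5)/6 = 1/6.
Right endpoints: 5/3, 11/6, 2, 13/6, 7/3, 2.5.
v(5/3) = -31/9, v(11/6) = -169/36, v(2) = -6, v(13/6) = -265/36, v(7/3) = -79/9, v(2.5) = -10.25.
Sum = Δx · [v(5/3) + v(11/6) + v(2) + ...].
Sum ≈ -6.7546.

-6.7546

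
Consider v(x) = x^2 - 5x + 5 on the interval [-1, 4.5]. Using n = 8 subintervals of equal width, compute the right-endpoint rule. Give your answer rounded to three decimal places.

7.681

Δx = (4.5 − (-1))/8 = 0.6875.
Right endpoints: -0.3125, 0.375, 1.0625, 1.75, 2.4375, 3.125, 3.8125, 4.5.
v(-0.3125) = 6.66015625, v(0.375) = 3.265625, v(1.0625) = 0.81640625, v(1.75) = -0.6875, v(2.4375) = -1.24609375, v(3.125) = -0.859375, v(3.8125) = 0.47265625, v(4.5) = 2.75.
Sum = Δx · [v(-0.3125) + v(0.375) + v(1.0625) + ...].
Sum ≈ 7.681.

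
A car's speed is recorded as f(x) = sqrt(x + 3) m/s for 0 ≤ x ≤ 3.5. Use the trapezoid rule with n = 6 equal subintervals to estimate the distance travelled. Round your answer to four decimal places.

7.5812

Δx = (3.5 − 0)/6 = 7/12.
f(0) ≈ 1.7321, f(7/12) ≈ 1.8930, f(7/6) ≈ 2.0412, f(1.75) ≈ 2.1794, f(7/3) ≈ 2.3094, f(35/12) ≈ 2.4324, f(3.5) ≈ 2.5495.
T_6 = (Δx/2)·[f(x_0) + 2f(x_1) + ... + 2f(x_{5}) + f(x_6)].
Sum ≈ 7.5812.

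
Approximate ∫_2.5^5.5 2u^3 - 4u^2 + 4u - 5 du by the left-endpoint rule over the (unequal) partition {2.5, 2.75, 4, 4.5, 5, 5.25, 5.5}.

Subinterval widths: 0.25, 1.25, 0.5, 0.5, 0.25, 0.25.
Left endpoints: 2.5, 2.75, 4, 4.5, 5, 5.25.
f(2.5) = 11.25, f(2.75) = 17.34375, f(4) = 75, f(4.5) = 114.25, f(5) = 165, f(5.25) = 195.15625.
Sum = Σ Δu_i · f(u_i).
Sum = 209.15625.

209.15625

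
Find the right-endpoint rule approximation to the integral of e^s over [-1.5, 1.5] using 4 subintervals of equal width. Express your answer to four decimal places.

Δs = (1.5 − (-1.5))/4 = 0.75.
Right endpoints: -0.75, 0, 0.75, 1.5.
f(-0.75) ≈ 0.4724, f(0) ≈ 1.0000, f(0.75) ≈ 2.1170, f(1.5) ≈ 4.4817.
Sum = Δs · [f(-0.75) + f(0) + f(0.75) + f(1.5)].
Sum ≈ 6.0533.

6.0533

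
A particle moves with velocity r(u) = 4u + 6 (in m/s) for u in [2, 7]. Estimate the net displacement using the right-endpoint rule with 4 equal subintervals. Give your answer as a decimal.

132.5

Δu = (7 − 2)/4 = 1.25.
Right endpoints: 3.25, 4.5, 5.75, 7.
r(3.25) = 19, r(4.5) = 24, r(5.75) = 29, r(7) = 34.
Sum = Δu · [r(3.25) + r(4.5) + r(5.75) + r(7)].
Sum = 132.5.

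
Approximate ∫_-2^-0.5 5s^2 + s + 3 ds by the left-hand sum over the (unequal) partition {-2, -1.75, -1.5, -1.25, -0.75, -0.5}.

18.625

Subinterval widths: 0.25, 0.25, 0.25, 0.5, 0.25.
Left endpoints: -2, -1.75, -1.5, -1.25, -0.75.
f(-2) = 21, f(-1.75) = 16.5625, f(-1.5) = 12.75, f(-1.25) = 9.5625, f(-0.75) = 5.0625.
Sum = Σ Δs_i · f(s_i).
Sum = 18.625.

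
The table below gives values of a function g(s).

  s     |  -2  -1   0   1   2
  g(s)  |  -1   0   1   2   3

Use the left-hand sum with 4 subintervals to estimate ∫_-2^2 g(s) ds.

Δs = 1.
Sum = 1·[(-1) + 0 + 1 + 2] = 2.

2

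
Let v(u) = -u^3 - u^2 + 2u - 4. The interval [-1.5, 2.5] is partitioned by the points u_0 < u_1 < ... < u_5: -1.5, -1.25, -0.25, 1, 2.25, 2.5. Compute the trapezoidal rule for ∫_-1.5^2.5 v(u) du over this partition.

-29.2421875

Subinterval widths: 0.25, 1, 1.25, 1.25, 0.25.
v(-1.5) = -5.875, v(-1.25) = -6.109375, v(-0.25) = -4.546875, v(1) = -4, v(2.25) = -15.953125, v(2.5) = -20.875.
On each subinterval the trapezoid contributes (Δu_i/2)·[v(u_{i-1}) + v(u_i)].
Sum = -29.2421875.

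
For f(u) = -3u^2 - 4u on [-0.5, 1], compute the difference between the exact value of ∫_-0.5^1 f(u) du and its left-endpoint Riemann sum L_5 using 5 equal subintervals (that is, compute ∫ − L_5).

Exact integral: ∫_-0.5^1 f(u) du = -2.625.
L_5 = -1.455.
Error = -2.625 − (-1.455) = -1.17.

-1.17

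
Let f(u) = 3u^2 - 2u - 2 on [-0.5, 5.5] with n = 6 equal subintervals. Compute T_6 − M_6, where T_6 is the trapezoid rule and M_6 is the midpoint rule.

4.5

T_6 = 127.5.
M_6 = 123.
T_6 − M_6 = 4.5.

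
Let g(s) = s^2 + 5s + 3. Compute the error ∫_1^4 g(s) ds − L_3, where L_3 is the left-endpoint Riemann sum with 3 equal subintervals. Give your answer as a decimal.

14.5

Exact integral: ∫_1^4 g(s) ds = 67.5.
L_3 = 53.
Error = 67.5 − 53 = 14.5.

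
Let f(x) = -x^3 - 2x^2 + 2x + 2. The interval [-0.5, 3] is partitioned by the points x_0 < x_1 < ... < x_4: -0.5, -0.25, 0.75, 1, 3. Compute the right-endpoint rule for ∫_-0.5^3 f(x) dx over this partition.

-71.44921875

Subinterval widths: 0.25, 1, 0.25, 2.
Right endpoints: -0.25, 0.75, 1, 3.
f(-0.25) = 1.390625, f(0.75) = 1.953125, f(1) = 1, f(3) = -37.
Sum = Σ Δx_i · f(x_i).
Sum = -71.44921875.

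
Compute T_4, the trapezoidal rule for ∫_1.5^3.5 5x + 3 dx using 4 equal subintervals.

31

Δx = (3.5 − 1.5)/4 = 0.5.
f(1.5) = 10.5, f(2) = 13, f(2.5) = 15.5, f(3) = 18, f(3.5) = 20.5.
T_4 = (Δx/2)·[f(x_0) + 2f(x_1) + 2f(x_2) + 2f(x_3) + f(x_4)].
Sum = 31.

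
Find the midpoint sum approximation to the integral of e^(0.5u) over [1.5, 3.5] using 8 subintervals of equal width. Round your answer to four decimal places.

7.2705

Δu = (3.5 − 1.5)/8 = 0.25.
Midpoints: 1.625, 1.875, 2.125, 2.375, 2.625, 2.875, 3.125, 3.375.
f(1.625) ≈ 2.2535, f(1.875) ≈ 2.5536, f(2.125) ≈ 2.8936, f(2.375) ≈ 3.2789, f(2.625) ≈ 3.7155, f(2.875) ≈ 4.2102, f(3.125) ≈ 4.7707, f(3.375) ≈ 5.4059.
Sum = Δu · [f(1.625) + f(1.875) + f(2.125) + ...].
Sum ≈ 7.2705.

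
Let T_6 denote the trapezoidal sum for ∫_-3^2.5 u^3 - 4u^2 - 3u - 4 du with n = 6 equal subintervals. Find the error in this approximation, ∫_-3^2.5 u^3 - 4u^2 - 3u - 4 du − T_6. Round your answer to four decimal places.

Exact integral: ∫_-3^2.5 f(u) du ≈ -85.192708.
T_6 ≈ -88.851418.
Error ≈ -85.192708 − (-88.851418) ≈ 3.6587.

3.6587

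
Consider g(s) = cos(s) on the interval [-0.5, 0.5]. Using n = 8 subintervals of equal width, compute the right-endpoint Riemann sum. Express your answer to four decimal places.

Δs = (0.5 − (-0.5))/8 = 0.125.
Right endpoints: -0.375, -0.25, -0.125, 0, 0.125, 0.25, 0.375, 0.5.
g(-0.375) ≈ 0.9305, g(-0.25) ≈ 0.9689, g(-0.125) ≈ 0.9922, g(0) ≈ 1.0000, g(0.125) ≈ 0.9922, g(0.25) ≈ 0.9689, g(0.375) ≈ 0.9305, g(0.5) ≈ 0.8776.
Sum = Δs · [g(-0.375) + g(-0.25) + g(-0.125) + ...].
Sum ≈ 0.9576.

0.9576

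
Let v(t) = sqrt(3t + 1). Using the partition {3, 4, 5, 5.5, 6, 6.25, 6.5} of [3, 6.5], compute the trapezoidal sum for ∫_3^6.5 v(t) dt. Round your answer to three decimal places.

Subinterval widths: 1, 1, 0.5, 0.5, 0.25, 0.25.
v(3) ≈ 3.162, v(4) ≈ 3.606, v(5) ≈ 4.000, v(5.5) ≈ 4.183, v(6) ≈ 4.359, v(6.25) ≈ 4.444, v(6.5) ≈ 4.528.
On each subinterval the trapezoid contributes (Δt_i/2)·[v(t_{i-1}) + v(t_i)].
Sum ≈ 13.590.

13.590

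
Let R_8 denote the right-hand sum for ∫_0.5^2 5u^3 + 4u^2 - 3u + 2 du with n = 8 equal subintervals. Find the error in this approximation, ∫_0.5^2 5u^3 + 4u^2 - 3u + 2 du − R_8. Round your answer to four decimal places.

-4.8757

Exact integral: ∫_0.5^2 f(u) du = 27.796875.
R_8 ≈ 32.672607.
Error ≈ 27.796875 − 32.672607 ≈ -4.8757.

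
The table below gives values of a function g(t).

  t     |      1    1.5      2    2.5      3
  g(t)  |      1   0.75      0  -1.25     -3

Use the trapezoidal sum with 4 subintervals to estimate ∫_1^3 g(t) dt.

-0.75

Δt = 0.5.
T_4 = (0.5/2)·[1 + 2·0.75 + 2·0 + 2·(-1.25) + (-3)] = -0.75.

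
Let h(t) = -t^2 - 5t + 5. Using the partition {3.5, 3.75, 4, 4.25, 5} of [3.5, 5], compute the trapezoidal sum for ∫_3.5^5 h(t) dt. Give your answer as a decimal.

-51.828125

Subinterval widths: 0.25, 0.25, 0.25, 0.75.
h(3.5) = -24.75, h(3.75) = -27.8125, h(4) = -31, h(4.25) = -34.3125, h(5) = -45.
On each subinterval the trapezoid contributes (Δt_i/2)·[h(t_{i-1}) + h(t_i)].
Sum = -51.828125.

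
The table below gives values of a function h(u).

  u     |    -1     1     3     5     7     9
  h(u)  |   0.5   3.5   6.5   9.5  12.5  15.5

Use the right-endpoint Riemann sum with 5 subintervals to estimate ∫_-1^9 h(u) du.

Δu = 2.
Sum = 2·[3.5 + 6.5 + 9.5 + 12.5 + 15.5] = 95.

95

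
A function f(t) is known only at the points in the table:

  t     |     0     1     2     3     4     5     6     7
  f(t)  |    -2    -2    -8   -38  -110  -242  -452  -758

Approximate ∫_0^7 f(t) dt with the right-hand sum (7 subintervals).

Δt = 1.
Sum = 1·[(-2) + (-8) + (-38) + (-110) + (-242) + (-452) + (-758)] = -1610.

-1610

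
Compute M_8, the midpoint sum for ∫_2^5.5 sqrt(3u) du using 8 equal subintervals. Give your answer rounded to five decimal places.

Δu = (5.5 − 2)/8 = 0.4375.
Midpoints: 2.21875, 2.65625, 3.09375, 3.53125, 3.96875, 4.40625, 4.84375, 5.28125.
f(2.21875) ≈ 2.57997, f(2.65625) ≈ 2.82290, f(3.09375) ≈ 3.04651, f(3.53125) ≈ 3.25480, f(3.96875) ≈ 3.45054, f(4.40625) ≈ 3.63576, f(4.84375) ≈ 3.81199, f(5.28125) ≈ 3.98042.
Sum = Δu · [f(2.21875) + f(2.65625) + f(3.09375) + ...].
Sum ≈ 11.63002.

11.63002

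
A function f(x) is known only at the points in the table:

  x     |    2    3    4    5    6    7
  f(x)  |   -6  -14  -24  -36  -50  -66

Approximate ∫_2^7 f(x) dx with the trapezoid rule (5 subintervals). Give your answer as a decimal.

-160

Δx = 1.
T_5 = (1/2)·[(-6) + 2·(-14) + 2·(-24) + 2·(-36) + 2·(-50) + (-66)] = -160.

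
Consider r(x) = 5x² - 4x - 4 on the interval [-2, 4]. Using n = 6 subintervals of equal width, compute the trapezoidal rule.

77

Δx = (4 − (-2))/6 = 1.
r(-2) = 24, r(-1) = 5, r(0) = -4, r(1) = -3, r(2) = 8, r(3) = 29, r(4) = 60.
T_6 = (Δx/2)·[r(x_0) + 2r(x_1) + ... + 2r(x_{5}) + r(x_6)].
Sum = 77.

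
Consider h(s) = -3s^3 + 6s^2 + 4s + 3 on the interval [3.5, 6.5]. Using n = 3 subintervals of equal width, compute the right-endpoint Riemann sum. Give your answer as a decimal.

-964.875

Δs = (6.5 − 3.5)/3 = 1.
Right endpoints: 4.5, 5.5, 6.5.
h(4.5) = -130.875, h(5.5) = -292.625, h(6.5) = -541.375.
Sum = Δs · [h(4.5) + h(5.5) + h(6.5)].
Sum = -964.875.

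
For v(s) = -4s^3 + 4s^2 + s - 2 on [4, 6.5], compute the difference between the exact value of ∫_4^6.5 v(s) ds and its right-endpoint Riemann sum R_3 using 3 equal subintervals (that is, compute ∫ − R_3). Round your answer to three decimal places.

Exact integral: ∫_4^6.5 v(s) ds ≈ -1240.10417.
R_3 ≈ -1563.42593.
Error ≈ -1240.10417 − (-1563.42593) ≈ 323.322.

323.322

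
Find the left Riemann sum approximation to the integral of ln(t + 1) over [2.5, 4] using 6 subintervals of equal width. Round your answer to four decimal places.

Δt = (4 − 2.5)/6 = 0.25.
Left endpoints: 2.5, 2.75, 3, 3.25, 3.5, 3.75.
f(2.5) ≈ 1.2528, f(2.75) ≈ 1.3218, f(3) ≈ 1.3863, f(3.25) ≈ 1.4469, f(3.5) ≈ 1.5041, f(3.75) ≈ 1.5581.
Sum = Δt · [f(2.5) + f(2.75) + f(3) + ...].
Sum ≈ 2.1175.

2.1175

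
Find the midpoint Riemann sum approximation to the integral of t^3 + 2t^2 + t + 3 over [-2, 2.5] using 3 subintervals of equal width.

Δt = (2.5 − (-2))/3 = 1.5.
Midpoints: -1.25, 0.25, 1.75.
f(-1.25) = 2.921875, f(0.25) = 3.390625, f(1.75) = 16.234375.
Sum = Δt · [f(-1.25) + f(0.25) + f(1.75)].
Sum = 33.8203125.

33.8203125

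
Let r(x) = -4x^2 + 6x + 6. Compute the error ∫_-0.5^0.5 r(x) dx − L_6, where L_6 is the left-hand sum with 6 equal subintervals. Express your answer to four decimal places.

0.5185

Exact integral: ∫_-0.5^0.5 r(x) dx ≈ 5.666667.
L_6 ≈ 5.148148.
Error ≈ 5.666667 − 5.148148 ≈ 0.5185.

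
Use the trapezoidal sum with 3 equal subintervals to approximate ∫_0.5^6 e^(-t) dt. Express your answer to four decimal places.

Δt = (6 − 0.5)/3 = 11/6.
f(0.5) ≈ 0.6065, f(7/3) ≈ 0.0970, f(25/6) ≈ 0.0155, f(6) ≈ 0.0025.
T_3 = (Δt/2)·[f(t_0) + 2f(t_1) + 2f(t_2) + f(t_3)].
Sum ≈ 0.7645.

0.7645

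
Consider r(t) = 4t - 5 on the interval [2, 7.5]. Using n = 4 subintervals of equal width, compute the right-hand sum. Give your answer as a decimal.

Δt = (7.5 − 2)/4 = 1.375.
Right endpoints: 3.375, 4.75, 6.125, 7.5.
r(3.375) = 8.5, r(4.75) = 14, r(6.125) = 19.5, r(7.5) = 25.
Sum = Δt · [r(3.375) + r(4.75) + r(6.125) + r(7.5)].
Sum = 92.125.

92.125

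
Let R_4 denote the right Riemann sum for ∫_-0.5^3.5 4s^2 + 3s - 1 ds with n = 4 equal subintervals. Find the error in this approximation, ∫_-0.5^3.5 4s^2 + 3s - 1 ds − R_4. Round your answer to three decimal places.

Exact integral: ∫_-0.5^3.5 f(s) ds ≈ 71.33333.
R_4 = 104.
Error ≈ 71.33333 − 104 ≈ -32.667.

-32.667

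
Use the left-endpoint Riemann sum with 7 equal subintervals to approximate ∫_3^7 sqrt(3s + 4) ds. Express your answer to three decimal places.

Δs = (7 − 3)/7 = 4/7.
Left endpoints: 3, 25/7, 29/7, 33/7, 37/7, 41/7, 45/7.
f(3) ≈ 3.606, f(25/7) ≈ 3.836, f(29/7) ≈ 4.053, f(33/7) ≈ 4.259, f(37/7) ≈ 4.456, f(41/7) ≈ 4.645, f(45/7) ≈ 4.826.
Sum = Δs · [f(3) + f(25/7) + f(29/7) + ...].
Sum ≈ 16.960.

16.960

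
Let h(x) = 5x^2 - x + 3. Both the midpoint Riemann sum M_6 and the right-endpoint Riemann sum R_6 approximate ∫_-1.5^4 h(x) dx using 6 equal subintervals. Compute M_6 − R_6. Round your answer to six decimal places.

M_6 ≈ 119.99103009.
R_6 ≈ 154.75752315.
M_6 − R_6 ≈ -34.766493.

-34.766493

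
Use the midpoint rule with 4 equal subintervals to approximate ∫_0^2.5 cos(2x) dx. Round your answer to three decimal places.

-0.512

Δx = (2.5 − 0)/4 = 0.625.
Midpoints: 0.3125, 0.9375, 1.5625, 2.1875.
f(0.3125) ≈ 0.811, f(0.9375) ≈ -0.300, f(1.5625) ≈ -1.000, f(2.1875) ≈ -0.331.
Sum = Δx · [f(0.3125) + f(0.9375) + f(1.5625) + f(2.1875)].
Sum ≈ -0.512.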